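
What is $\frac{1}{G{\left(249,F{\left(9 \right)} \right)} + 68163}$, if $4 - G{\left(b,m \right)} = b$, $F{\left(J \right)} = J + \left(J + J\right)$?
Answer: $\frac{1}{67918} \approx 1.4724 \cdot 10^{-5}$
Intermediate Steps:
$F{\left(J \right)} = 3 J$ ($F{\left(J \right)} = J + 2 J = 3 J$)
$G{\left(b,m \right)} = 4 - b$
$\frac{1}{G{\left(249,F{\left(9 \right)} \right)} + 68163} = \frac{1}{\left(4 - 249\right) + 68163} = \frac{1}{-245 + 68163} = \frac{1}{67918}$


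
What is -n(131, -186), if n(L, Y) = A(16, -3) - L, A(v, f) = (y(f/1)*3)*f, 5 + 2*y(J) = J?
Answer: 95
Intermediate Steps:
y(J) = -5/2 + J/2
A(v, f) = f*(-15/2 + 3*f/2) (A(v, f) = ((-5/2 + (f/1)/2)*3)*f = ((-5/2 + (f*1)/2)*3)*f = ((-5/2 + f/2)*3)*f = (-15/2 + 3*f/2)*f = f*(-15/2 + 3*f/2))
n(L, Y) = 36 - L (n(L, Y) = (3/2)*(-3)*(-5 - 3) - L = (3/2)*(-3)*(-8) - L = 36 - L)
-n(131, -186) = -(36 - 1*131) = -(36 - 131) = -1*(-95) = 95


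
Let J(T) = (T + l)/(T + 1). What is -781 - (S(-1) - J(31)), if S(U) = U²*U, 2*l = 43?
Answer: -49815/64 ≈ -778.36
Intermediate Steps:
l = 43/2 (l = (½)*43 = 43/2 ≈ 21.500)
J(T) = (43/2 + T)/(1 + T) (J(T) = (T + 43/2)/(T + 1) = (43/2 + T)/(1 + T))
S(U) = U³
-781 - (S(-1) - J(31)) = -781 - ((-1)³ - (43/2 + 31)/(1 + 31)) = -781 - (-1 - 105/(32*2)) = -781 - (-1 - 1*105/64) = -781 - (-1 - 105/64) = -781 - 1*(-169/64) = -781 + 169/64 = -49815/64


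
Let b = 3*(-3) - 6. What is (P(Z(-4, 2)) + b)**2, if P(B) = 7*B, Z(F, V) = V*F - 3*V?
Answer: 12769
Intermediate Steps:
Z(F, V) = -3*V + F*V (Z(F, V) = F*V - 3*V = -3*V + F*V)
b = -15 (b = -9 - 6 = -15)
(P(Z(-4, 2)) + b)**2 = (7*(2*(-3 - 4)) - 15)**2 = (7*(2*(-7)) - 15)**2 = (7*(-14) - 15)**2 = (-98 - 15)**2 = (-113)**2 = 12769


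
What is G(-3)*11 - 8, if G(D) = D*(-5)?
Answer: 157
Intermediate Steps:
G(D) = -5*D
G(-3)*11 - 8 = -5*(-3)*11 - 8 = 15*11 - 8 = 165 - 8 = 157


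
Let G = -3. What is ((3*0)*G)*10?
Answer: 0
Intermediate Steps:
((3*0)*G)*10 = ((3*0)*(-3))*10 = (0*(-3))*10 = 0*10 = 0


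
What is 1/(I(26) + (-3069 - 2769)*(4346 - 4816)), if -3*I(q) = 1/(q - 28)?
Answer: 6/16463161 ≈ 3.6445e-7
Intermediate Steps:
I(q) = -1/(3*(-28 + q)) (I(q) = -1/(3*(q - 28)) = -1/(3*(-28 + q)))
1/(I(26) + (-3069 - 2769)*(4346 - 4816)) = 1/(-1/(-84 + 3*26) + (-3069 - 2769)*(4346 - 4816)) = 1/(-1/(-84 + 78) - 5838*(-470)) = 1/(-1/(-6) + 2743860) = 1/(-1*(-1/6) + 2743860) = 1/(1/6 + 2743860) = 1/(16463161/6) = 6/16463161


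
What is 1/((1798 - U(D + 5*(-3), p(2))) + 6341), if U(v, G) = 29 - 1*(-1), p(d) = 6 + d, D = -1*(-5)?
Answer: 1/8109 ≈ 0.00012332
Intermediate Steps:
D = 5
U(v, G) = 30 (U(v, G) = 29 + 1 = 30)
1/((1798 - U(D + 5*(-3), p(2))) + 6341) = 1/((1798 - 1*30) + 6341) = 1/((1798 - 30) + 6341) = 1/(1768 + 6341) = 1/8109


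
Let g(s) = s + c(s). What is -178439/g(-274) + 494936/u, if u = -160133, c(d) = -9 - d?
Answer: 28569517963/1441197 ≈ 19823.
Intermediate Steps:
g(s) = -9 (g(s) = s + (-9 - s) = -9)
-178439/g(-274) + 494936/u = -178439/(-9) + 494936/(-160133) = -178439*(-1/9) + 494936*(-1/160133) = 178439/9 - 494936/160133 = 28569517963/1441197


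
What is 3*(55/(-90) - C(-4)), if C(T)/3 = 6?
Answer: -335/6 ≈ -55.833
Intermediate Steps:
C(T) = 18 (C(T) = 3*6 = 18)
3*(55/(-90) - C(-4)) = 3*(55/(-90) - 1*18) = 3*(55*(-1/90) - 18) = 3*(-11/18 - 18) = 3*(-335/18) = -335/6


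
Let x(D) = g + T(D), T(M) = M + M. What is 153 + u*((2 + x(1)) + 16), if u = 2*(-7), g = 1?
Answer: -141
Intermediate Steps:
T(M) = 2*M
x(D) = 1 + 2*D
u = -14
153 + u*((2 + x(1)) + 16) = 153 - 14*((2 + (1 + 2*1)) + 16) = 153 - 14*((2 + (1 + 2)) + 16) = 153 - 14*((2 + 3) + 16) = 153 - 14*(5 + 16) = 153 - 14*21 = 153 - 294 = -141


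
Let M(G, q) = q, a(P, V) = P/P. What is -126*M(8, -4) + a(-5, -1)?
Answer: 505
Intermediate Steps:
a(P, V) = 1
-126*M(8, -4) + a(-5, -1) = -126*(-4) + 1 = 504 + 1 = 505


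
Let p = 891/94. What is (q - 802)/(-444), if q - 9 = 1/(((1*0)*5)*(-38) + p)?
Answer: 706469/395604 ≈ 1.7858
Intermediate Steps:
p = 891/94 (p = 891*(1/94) = 891/94 ≈ 9.4787)
q = 8113/891 (q = 9 + 1/(((1*0)*5)*(-38) + 891/94) = 9 + 1/((0*5)*(-38) + 891/94) = 9 + 1/(0*(-38) + 891/94) = 9 + 1/(0 + 891/94) = 9 + 1/(891/94) = 9 + 94/891 = 8113/891 ≈ 9.1055)
(q - 802)/(-444) = (8113/891 - 802)/(-444) = -1/444*(-706469/891) = 706469/395604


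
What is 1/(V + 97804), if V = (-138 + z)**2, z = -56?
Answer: 1/135440 ≈ 7.3833e-6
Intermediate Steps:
V = 37636 (V = (-138 - 56)**2 = (-194)**2 = 37636)
1/(V + 97804) = 1/(37636 + 97804) = 1/135440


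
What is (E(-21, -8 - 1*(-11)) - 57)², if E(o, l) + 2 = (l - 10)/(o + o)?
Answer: 124609/36 ≈ 3461.4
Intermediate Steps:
E(o, l) = -2 + (-10 + l)/(2*o) (E(o, l) = -2 + (l - 10)/(o + o) = -2 + (-10 + l)/((2*o)) = -2 + (-10 + l)*(1/(2*o)) = -2 + (-10 + l)/(2*o))
(E(-21, -8 - 1*(-11)) - 57)² = ((½)*(-10 + (-8 - 1*(-11)) - 4*(-21))/(-21) - 57)² = ((½)*(-1/21)*(-10 + (-8 + 11) + 84) - 57)² = ((½)*(-1/21)*(-10 + 3 + 84) - 57)² = ((½)*(-1/21)*77 - 57)² = (-11/6 - 57)² = (-353/6)² = 124609/36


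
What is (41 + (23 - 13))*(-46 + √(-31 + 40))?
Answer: -2193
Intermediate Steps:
(41 + (23 - 13))*(-46 + √(-31 + 40)) = (41 + 10)*(-46 + √9) = 51*(-46 + 3) = 51*(-43) = -2193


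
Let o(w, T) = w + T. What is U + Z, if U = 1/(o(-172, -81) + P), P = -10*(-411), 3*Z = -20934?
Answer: -26914145/3857 ≈ -6978.0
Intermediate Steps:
Z = -6978 (Z = (⅓)*(-20934) = -6978)
o(w, T) = T + w
P = 4110
U = 1/3857 (U = 1/((-81 - 172) + 4110) = 1/(-253 + 4110) = 1/3857 ≈ 0.00025927)
U + Z = 1/3857 - 6978 = -26914145/3857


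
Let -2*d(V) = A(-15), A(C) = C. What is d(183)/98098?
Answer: 15/196196 ≈ 7.6454e-5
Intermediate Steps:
d(V) = 15/2 (d(V) = -½*(-15) = 15/2)
d(183)/98098 = (15/2)/98098 = (15/2)*(1/98098) = 15/196196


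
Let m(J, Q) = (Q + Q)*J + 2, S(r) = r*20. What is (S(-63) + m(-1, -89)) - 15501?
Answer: -16581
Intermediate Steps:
S(r) = 20*r
m(J, Q) = 2 + 2*J*Q (m(J, Q) = (2*Q)*J + 2 = 2*J*Q + 2 = 2 + 2*J*Q)
(S(-63) + m(-1, -89)) - 15501 = (20*(-63) + (2 + 2*(-1)*(-89))) - 15501 = (-1260 + (2 + 178)) - 15501 = (-1260 + 180) - 15501 = -1080 - 15501 = -16581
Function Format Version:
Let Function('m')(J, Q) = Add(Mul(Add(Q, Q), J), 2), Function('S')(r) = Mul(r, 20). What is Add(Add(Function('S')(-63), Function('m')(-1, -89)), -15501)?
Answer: -16581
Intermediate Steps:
Function('S')(r) = Mul(20, r)
Function('m')(J, Q) = Add(2, Mul(2, J, Q)) (Function('m')(J, Q) = Add(Mul(Mul(2, Q), J), 2) = Add(Mul(2, J, Q), 2) = Add(2, Mul(2, J, Q)))
Add(Add(Function('S')(-63), Function('m')(-1, -89)), -15501) = Add(Add(Mul(20, -63), Add(2, Mul(2, -1, -89))), -15501) = Add(Add(-1260, Add(2, 178)), -15501) = Add(Add(-1260, 180), -15501) = Add(-1080, -15501) = -16581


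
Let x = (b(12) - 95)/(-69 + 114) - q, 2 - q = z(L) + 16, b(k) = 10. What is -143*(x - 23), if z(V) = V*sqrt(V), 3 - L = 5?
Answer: 14014/9 + 286*I*sqrt(2) ≈ 1557.1 + 404.46*I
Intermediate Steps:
L = -2 (L = 3 - 1*5 = 3 - 5 = -2)
z(V) = V**(3/2)
q = -14 + 2*I*sqrt(2) (q = 2 - ((-2)**(3/2) + 16) = 2 - (-2*I*sqrt(2) + 16) = 2 - (16 - 2*I*sqrt(2)) = 2 + (-16 + 2*I*sqrt(2)) = -14 + 2*I*sqrt(2) ≈ -14.0 + 2.8284*I)
x = 109/9 - 2*I*sqrt(2) (x = (10 - 95)/(-69 + 114) - (-14 + 2*I*sqrt(2)) = -85/45 + (14 - 2*I*sqrt(2)) = -85*1/45 + (14 - 2*I*sqrt(2)) = -17/9 + (14 - 2*I*sqrt(2)) = 109/9 - 2*I*sqrt(2) ≈ 12.111 - 2.8284*I)
-143*(x - 23) = -143*((109/9 - 2*I*sqrt(2)) - 23) = -143*(-98/9 - 2*I*sqrt(2)) = 14014/9 + 286*I*sqrt(2)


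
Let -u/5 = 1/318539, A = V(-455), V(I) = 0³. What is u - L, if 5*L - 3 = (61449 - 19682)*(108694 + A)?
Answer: -1446110455938264/1592695 ≈ -9.0796e+8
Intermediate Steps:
V(I) = 0
A = 0
L = 4539822301/5 (L = ⅗ + ((61449 - 19682)*(108694 + 0))/5 = ⅗ + (41767*108694)/5 = ⅗ + (⅕)*4539822298 = ⅗ + 4539822298/5 = 4539822301/5 ≈ 9.0796e+8)
u = -5/318539 ≈ -1.5697e-5
u - L = -5/318539 - 1*4539822301/5 = -5/318539 - 4539822301/5 = -1446110455938264/1592695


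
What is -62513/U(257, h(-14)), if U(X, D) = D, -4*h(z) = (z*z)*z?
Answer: -62513/686 ≈ -91.127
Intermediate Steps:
h(z) = -z³/4 (h(z) = -z*z*z/4 = -z²*z/4 = -z³/4)
-62513/U(257, h(-14)) = -62513/((-¼*(-14)³)) = -62513/((-¼*(-2744))) = -62513/686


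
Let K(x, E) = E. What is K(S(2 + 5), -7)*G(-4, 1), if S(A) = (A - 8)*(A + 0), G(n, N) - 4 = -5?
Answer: 7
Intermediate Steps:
G(n, N) = -1 (G(n, N) = 4 - 5 = -1)
S(A) = A*(-8 + A) (S(A) = (-8 + A)*A = A*(-8 + A))
K(S(2 + 5), -7)*G(-4, 1) = -7*(-1) = 7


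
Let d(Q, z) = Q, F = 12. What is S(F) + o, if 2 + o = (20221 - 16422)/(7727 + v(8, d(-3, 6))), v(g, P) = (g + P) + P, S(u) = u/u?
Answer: -30/59 ≈ -0.50847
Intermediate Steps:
S(u) = 1
v(g, P) = g + 2*P (v(g, P) = (P + g) + P = g + 2*P)
o = -89/59 (o = -2 + (20221 - 16422)/(7727 + (8 + 2*(-3))) = -2 + 3799/(7727 + (8 - 6)) = -2 + 3799/(7727 + 2) = -2 + 3799/7729 = -2 + 3799*(1/7729) = -2 + 29/59 = -89/59 ≈ -1.5085)
S(F) + o = 1 - 89/59 = -30/59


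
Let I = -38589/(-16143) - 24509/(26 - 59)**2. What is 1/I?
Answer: -5859909/117875122 ≈ -0.049713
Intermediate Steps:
I = -117875122/5859909 (I = -38589*(-1/16143) - 24509/((-33)**2) = 12863/5381 - 24509/1089 = -117875122/5859909 ≈ -20.116)
1/I = 1/(-117875122/5859909) = -5859909/117875122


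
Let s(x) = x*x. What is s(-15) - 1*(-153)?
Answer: 378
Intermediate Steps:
s(x) = x**2
s(-15) - 1*(-153) = (-15)**2 - 1*(-153) = 225 + 153 = 378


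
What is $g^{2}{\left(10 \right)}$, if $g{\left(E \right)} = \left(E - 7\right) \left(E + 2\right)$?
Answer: $1296$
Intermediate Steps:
$g{\left(E \right)} = \left(-7 + E\right) \left(2 + E\right)$
$g^{2}{\left(10 \right)} = \left(-14 + 10^{2} - 50\right)^{2} = \left(-14 + 100 - 50\right)^{2} = 36^{2} = 1296$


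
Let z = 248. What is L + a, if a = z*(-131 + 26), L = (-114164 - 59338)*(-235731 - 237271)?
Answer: 82066766964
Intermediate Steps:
L = 82066793004 (L = -173502*(-473002) = 82066793004)
a = -26040 (a = 248*(-131 + 26) = 248*(-105) = -26040)
L + a = 82066793004 - 26040 = 82066766964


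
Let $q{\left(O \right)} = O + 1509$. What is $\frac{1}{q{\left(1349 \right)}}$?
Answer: $\frac{1}{2858} \approx 0.0003499$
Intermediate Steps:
$q{\left(O \right)} = 1509 + O$
$\frac{1}{q{\left(1349 \right)}} = \frac{1}{1509 + 1349} = \frac{1}{2858}$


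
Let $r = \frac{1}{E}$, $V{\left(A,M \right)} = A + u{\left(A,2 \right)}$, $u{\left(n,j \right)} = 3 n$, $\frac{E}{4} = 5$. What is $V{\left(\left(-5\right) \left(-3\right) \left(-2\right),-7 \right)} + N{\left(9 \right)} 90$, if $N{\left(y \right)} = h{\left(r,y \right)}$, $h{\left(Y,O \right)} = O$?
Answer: $690$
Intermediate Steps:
$E = 20$ ($E = 4 \cdot 5 = 20$)
$V{\left(A,M \right)} = 4 A$ ($V{\left(A,M \right)} = A + 3 A = 4 A$)
$r = \frac{1}{20} \approx 0.05$
$N{\left(y \right)} = y$
$V{\left(\left(-5\right) \left(-3\right) \left(-2\right),-7 \right)} + N{\left(9 \right)} 90 = 4 \left(-5\right) \left(-3\right) \left(-2\right) + 9 \cdot 90 = 4 \cdot 15 \left(-2\right) + 810 = 4 \left(-30\right) + 810 = -120 + 810 = 690$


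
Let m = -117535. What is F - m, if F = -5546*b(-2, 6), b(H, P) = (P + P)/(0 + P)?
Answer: 106443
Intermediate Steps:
b(H, P) = 2 (b(H, P) = (2*P)/P = 2)
F = -11092 (F = -5546*2 = -11092)
F - m = -11092 - 1*(-117535) = -11092 + 117535 = 106443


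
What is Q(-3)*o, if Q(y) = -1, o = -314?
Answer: 314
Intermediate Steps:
Q(-3)*o = -1*(-314) = 314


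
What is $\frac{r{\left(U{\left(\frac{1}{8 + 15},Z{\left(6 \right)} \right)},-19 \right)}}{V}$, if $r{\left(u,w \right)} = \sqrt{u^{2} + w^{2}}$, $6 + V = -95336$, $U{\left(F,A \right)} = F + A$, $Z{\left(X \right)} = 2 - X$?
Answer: $- \frac{5 \sqrt{7970}}{2192866} \approx -0.00020356$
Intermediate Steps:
$U{\left(F,A \right)} = A + F$
$V = -95342$ ($V = -6 - 95336 = -95342$)
$\frac{r{\left(U{\left(\frac{1}{8 + 15},Z{\left(6 \right)} \right)},-19 \right)}}{V} = \frac{\sqrt{\left(\left(2 - 6\right) + \frac{1}{8 + 15}\right)^{2} + \left(-19\right)^{2}}}{-95342} = \sqrt{\left(\left(2 - 6\right) + \frac{1}{23}\right)^{2} + 361} \left(- \frac{1}{95342}\right) = \sqrt{\left(-4 + \frac{1}{23}\right)^{2} + 361} \left(- \frac{1}{95342}\right) = \sqrt{\left(- \frac{91}{23}\right)^{2} + 361} \left(- \frac{1}{95342}\right) = \sqrt{\frac{8281}{529} + 361} \left(- \frac{1}{95342}\right) = \sqrt{\frac{199250}{529}} \left(- \frac{1}{95342}\right) = \frac{5 \sqrt{7970}}{23} \left(- \frac{1}{95342}\right) = - \frac{5 \sqrt{7970}}{2192866}$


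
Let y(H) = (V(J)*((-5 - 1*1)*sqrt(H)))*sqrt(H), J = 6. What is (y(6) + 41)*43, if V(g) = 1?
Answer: 215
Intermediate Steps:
y(H) = -6*H (y(H) = (1*((-5 - 1*1)*sqrt(H)))*sqrt(H) = (1*((-5 - 1)*sqrt(H)))*sqrt(H) = (1*(-6*sqrt(H)))*sqrt(H) = (-6*sqrt(H))*sqrt(H) = -6*H)
(y(6) + 41)*43 = (-6*6 + 41)*43 = (-36 + 41)*43 = 5*43 = 215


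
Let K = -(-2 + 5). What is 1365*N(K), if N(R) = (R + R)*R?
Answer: 24570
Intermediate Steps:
K = -3 (K = -1*3 = -3)
N(R) = 2*R**2 (N(R) = (2*R)*R = 2*R**2)
1365*N(K) = 1365*(2*(-3)**2) = 1365*(2*9) = 1365*18 = 24570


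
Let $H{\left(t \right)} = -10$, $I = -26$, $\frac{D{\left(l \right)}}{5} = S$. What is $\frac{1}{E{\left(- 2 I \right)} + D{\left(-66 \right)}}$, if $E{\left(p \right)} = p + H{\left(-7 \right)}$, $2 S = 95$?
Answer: $\frac{2}{559} \approx 0.0035778$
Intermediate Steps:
$S = \frac{95}{2}$ ($S = \frac{1}{2} \cdot 95 = \frac{95}{2} \approx 47.5$)
$D{\left(l \right)} = \frac{475}{2}$ ($D{\left(l \right)} = 5 \cdot \frac{95}{2} = \frac{475}{2}$)
$E{\left(p \right)} = -10 + p$ ($E{\left(p \right)} = p - 10 = -10 + p$)
$\frac{1}{E{\left(- 2 I \right)} + D{\left(-66 \right)}} = \frac{1}{\left(-10 - -52\right) + \frac{475}{2}} = \frac{1}{\left(-10 + 52\right) + \frac{475}{2}} = \frac{1}{42 + \frac{475}{2}} = \frac{1}{\frac{559}{2}} = \frac{2}{559}$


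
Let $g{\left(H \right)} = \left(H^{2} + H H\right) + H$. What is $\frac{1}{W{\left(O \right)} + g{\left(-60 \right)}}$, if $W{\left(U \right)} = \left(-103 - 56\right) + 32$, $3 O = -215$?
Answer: $\frac{1}{7013} \approx 0.00014259$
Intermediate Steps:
$O = - \frac{215}{3}$ ($O = \frac{1}{3} \left(-215\right) = - \frac{215}{3} \approx -71.667$)
$W{\left(U \right)} = -127$ ($W{\left(U \right)} = -159 + 32 = -127$)
$g{\left(H \right)} = H + 2 H^{2}$ ($g{\left(H \right)} = \left(H^{2} + H^{2}\right) + H = 2 H^{2} + H = H + 2 H^{2}$)
$\frac{1}{W{\left(O \right)} + g{\left(-60 \right)}} = \frac{1}{-127 - 60 \left(1 + 2 \left(-60\right)\right)} = \frac{1}{-127 - 60 \left(1 - 120\right)} = \frac{1}{-127 - -7140} = \frac{1}{-127 + 7140} = \frac{1}{7013}$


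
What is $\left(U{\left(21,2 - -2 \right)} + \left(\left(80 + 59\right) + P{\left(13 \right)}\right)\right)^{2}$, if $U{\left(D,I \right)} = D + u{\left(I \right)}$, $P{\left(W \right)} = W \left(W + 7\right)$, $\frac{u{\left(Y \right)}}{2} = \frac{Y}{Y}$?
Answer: $178084$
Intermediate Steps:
$u{\left(Y \right)} = 2$ ($u{\left(Y \right)} = 2 \frac{Y}{Y} = 2 \cdot 1 = 2$)
$P{\left(W \right)} = W \left(7 + W\right)$
$U{\left(D,I \right)} = 2 + D$ ($U{\left(D,I \right)} = D + 2 = 2 + D$)
$\left(U{\left(21,2 - -2 \right)} + \left(\left(80 + 59\right) + P{\left(13 \right)}\right)\right)^{2} = \left(\left(2 + 21\right) + \left(\left(80 + 59\right) + 13 \left(7 + 13\right)\right)\right)^{2} = \left(23 + \left(139 + 13 \cdot 20\right)\right)^{2} = \left(23 + \left(139 + 260\right)\right)^{2} = \left(23 + 399\right)^{2} = 422^{2} = 178084$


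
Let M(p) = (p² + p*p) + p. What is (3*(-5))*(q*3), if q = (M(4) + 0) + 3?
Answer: -1755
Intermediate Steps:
M(p) = p + 2*p² (M(p) = (p² + p²) + p = 2*p² + p = p + 2*p²)
q = 39 (q = (4*(1 + 2*4) + 0) + 3 = (4*(1 + 8) + 0) + 3 = (4*9 + 0) + 3 = (36 + 0) + 3 = 36 + 3 = 39)
(3*(-5))*(q*3) = (3*(-5))*(39*3) = -15*117 = -1755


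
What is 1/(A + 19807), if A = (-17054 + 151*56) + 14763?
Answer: 1/25972 ≈ 3.8503e-5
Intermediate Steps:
A = 6165 (A = (-17054 + 8456) + 14763 = -8598 + 14763 = 6165)
1/(A + 19807) = 1/(6165 + 19807) = 1/25972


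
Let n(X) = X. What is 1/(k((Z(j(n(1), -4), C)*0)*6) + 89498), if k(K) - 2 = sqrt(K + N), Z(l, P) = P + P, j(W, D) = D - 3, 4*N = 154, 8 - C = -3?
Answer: 179000/16020499923 - sqrt(154)/16020499923 ≈ 1.1172e-5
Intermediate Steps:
C = 11 (C = 8 - 1*(-3) = 8 + 3 = 11)
N = 77/2 (N = (1/4)*154 = 77/2 ≈ 38.500)
j(W, D) = -3 + D
Z(l, P) = 2*P
k(K) = 2 + sqrt(77/2 + K) (k(K) = 2 + sqrt(K + 77/2) = 2 + sqrt(77/2 + K))
1/(k((Z(j(n(1), -4), C)*0)*6) + 89498) = 1/((2 + sqrt(154 + 4*(((2*11)*0)*6))/2) + 89498) = 1/((2 + sqrt(154 + 4*((22*0)*6))/2) + 89498) = 1/((2 + sqrt(154 + 4*(0*6))/2) + 89498) = 1/((2 + sqrt(154 + 4*0)/2) + 89498) = 1/((2 + sqrt(154 + 0)/2) + 89498) = 1/((2 + sqrt(154)/2) + 89498) = 1/(89500 + sqrt(154)/2)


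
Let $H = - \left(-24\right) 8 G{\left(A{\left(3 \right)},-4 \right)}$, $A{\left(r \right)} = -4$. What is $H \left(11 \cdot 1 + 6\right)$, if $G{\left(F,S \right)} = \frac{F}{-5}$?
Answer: $\frac{13056}{5} \approx 2611.2$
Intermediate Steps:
$G{\left(F,S \right)} = - \frac{F}{5}$ ($G{\left(F,S \right)} = F \left(- \frac{1}{5}\right) = - \frac{F}{5}$)
$H = \frac{768}{5}$ ($H = - \left(-24\right) 8 \left(\left(- \frac{1}{5}\right) \left(-4\right)\right) = - \frac{\left(-192\right) 4}{5} = \left(-1\right) \left(- \frac{768}{5}\right) = \frac{768}{5} \approx 153.6$)
$H \left(11 \cdot 1 + 6\right) = \frac{768 \left(11 \cdot 1 + 6\right)}{5} = \frac{768 \left(11 + 6\right)}{5} = \frac{768}{5} \cdot 17 = \frac{13056}{5}$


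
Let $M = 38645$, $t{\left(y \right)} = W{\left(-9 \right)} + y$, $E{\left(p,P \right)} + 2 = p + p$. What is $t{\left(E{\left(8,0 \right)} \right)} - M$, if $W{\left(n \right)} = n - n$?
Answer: $-38631$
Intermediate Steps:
$E{\left(p,P \right)} = -2 + 2 p$ ($E{\left(p,P \right)} = -2 + \left(p + p\right) = -2 + 2 p$)
$W{\left(n \right)} = 0$
$t{\left(y \right)} = y$ ($t{\left(y \right)} = 0 + y = y$)
$t{\left(E{\left(8,0 \right)} \right)} - M = \left(-2 + 2 \cdot 8\right) - 38645 = \left(-2 + 16\right) - 38645 = 14 - 38645 = -38631$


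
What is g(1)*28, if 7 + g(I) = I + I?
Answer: -140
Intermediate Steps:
g(I) = -7 + 2*I (g(I) = -7 + (I + I) = -7 + 2*I)
g(1)*28 = (-7 + 2*1)*28 = (-7 + 2)*28 = -5*28 = -140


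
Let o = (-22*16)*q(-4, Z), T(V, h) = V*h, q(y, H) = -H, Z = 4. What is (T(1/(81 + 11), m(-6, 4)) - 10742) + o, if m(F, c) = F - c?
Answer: -429369/46 ≈ -9334.1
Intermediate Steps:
o = 1408 (o = (-22*16)*(-1*4) = -352*(-4) = 1408)
(T(1/(81 + 11), m(-6, 4)) - 10742) + o = ((-6 - 1*4)/(81 + 11) - 10742) + 1408 = ((-6 - 4)/92 - 10742) + 1408 = ((1/92)*(-10) - 10742) + 1408 = (-5/46 - 10742) + 1408 = -494137/46 + 1408 = -429369/46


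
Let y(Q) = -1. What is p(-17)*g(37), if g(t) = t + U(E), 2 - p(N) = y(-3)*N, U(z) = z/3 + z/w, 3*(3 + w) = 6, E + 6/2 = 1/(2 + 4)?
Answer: -1750/3 ≈ -583.33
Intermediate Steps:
E = -17/6 (E = -3 + 1/(2 + 4) = -3 + 1/6 = -3 + ⅙ = -17/6 ≈ -2.8333)
w = -1 (w = -3 + (⅓)*6 = -3 + 2 = -1)
U(z) = -2*z/3 (U(z) = z/3 + z/(-1) = z*(⅓) + z*(-1) = z/3 - z = -2*z/3)
p(N) = 2 + N (p(N) = 2 - (-1)*N = 2 + N)
g(t) = 17/9 + t (g(t) = t - ⅔*(-17/6) = t + 17/9 = 17/9 + t)
p(-17)*g(37) = (2 - 17)*(17/9 + 37) = -15*350/9 = -1750/3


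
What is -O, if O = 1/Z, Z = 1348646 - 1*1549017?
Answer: 1/200371 ≈ 4.9907e-6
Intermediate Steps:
Z = -200371 (Z = 1348646 - 1549017 = -200371)
O = -1/200371 (O = 1/(-200371) = -1/200371 ≈ -4.9907e-6)
-O = -1*(-1/200371) = 1/200371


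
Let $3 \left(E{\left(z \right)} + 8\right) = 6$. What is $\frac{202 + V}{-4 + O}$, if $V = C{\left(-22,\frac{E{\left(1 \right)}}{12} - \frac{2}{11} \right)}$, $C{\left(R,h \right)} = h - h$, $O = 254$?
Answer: $\frac{101}{125} \approx 0.808$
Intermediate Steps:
$E{\left(z \right)} = -6$ ($E{\left(z \right)} = -8 + \frac{1}{3} \cdot 6 = -8 + 2 = -6$)
$C{\left(R,h \right)} = 0$
$V = 0$
$\frac{202 + V}{-4 + O} = \frac{202 + 0}{-4 + 254} = \frac{202}{250} = 202 \cdot \frac{1}{250} = \frac{101}{125}$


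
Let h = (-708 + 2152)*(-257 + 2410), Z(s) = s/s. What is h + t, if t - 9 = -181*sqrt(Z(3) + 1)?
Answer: 3108941 - 181*sqrt(2) ≈ 3.1087e+6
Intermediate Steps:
Z(s) = 1
h = 3108932 (h = 1444*2153 = 3108932)
t = 9 - 181*sqrt(2) (t = 9 - 181*sqrt(1 + 1) = 9 - 181*sqrt(2) ≈ -246.97)
h + t = 3108932 + (9 - 181*sqrt(2)) = 3108941 - 181*sqrt(2)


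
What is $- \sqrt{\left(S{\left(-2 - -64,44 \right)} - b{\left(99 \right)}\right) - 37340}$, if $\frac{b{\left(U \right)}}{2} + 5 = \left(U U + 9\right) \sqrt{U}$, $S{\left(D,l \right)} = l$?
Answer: $- i \sqrt{37286 + 58860 \sqrt{11}} \approx - 482.19 i$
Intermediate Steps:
$b{\left(U \right)} = -10 + 2 \sqrt{U} \left(9 + U^{2}\right)$ ($b{\left(U \right)} = -10 + 2 \left(U U + 9\right) \sqrt{U} = -10 + 2 \left(U^{2} + 9\right) \sqrt{U} = -10 + 2 \left(9 + U^{2}\right) \sqrt{U} = -10 + 2 \sqrt{U} \left(9 + U^{2}\right)$)
$- \sqrt{\left(S{\left(-2 - -64,44 \right)} - b{\left(99 \right)}\right) - 37340} = - \sqrt{\left(44 - \left(-10 + 2 \cdot 99^{\frac{5}{2}} + 18 \sqrt{99}\right)\right) - 37340} = - \sqrt{\left(44 - \left(-10 + 2 \cdot 29403 \sqrt{11} + 18 \cdot 3 \sqrt{11}\right)\right) - 37340} = - \sqrt{\left(44 - \left(-10 + 58806 \sqrt{11} + 54 \sqrt{11}\right)\right) - 37340} = - \sqrt{\left(44 - \left(-10 + 58860 \sqrt{11}\right)\right) - 37340} = - \sqrt{\left(44 + \left(10 - 58860 \sqrt{11}\right)\right) - 37340} = - \sqrt{\left(54 - 58860 \sqrt{11}\right) - 37340} = - \sqrt{-37286 - 58860 \sqrt{11}}$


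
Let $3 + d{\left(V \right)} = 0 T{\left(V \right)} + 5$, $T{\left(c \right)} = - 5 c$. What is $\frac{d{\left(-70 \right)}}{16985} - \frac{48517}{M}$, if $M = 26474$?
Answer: $- \frac{117715471}{64237270} \approx -1.8325$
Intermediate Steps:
$d{\left(V \right)} = 2$ ($d{\left(V \right)} = -3 + \left(0 \left(- 5 V\right) + 5\right) = -3 + \left(0 + 5\right) = -3 + 5 = 2$)
$\frac{d{\left(-70 \right)}}{16985} - \frac{48517}{M} = \frac{2}{16985} - \frac{48517}{26474} = 2 \cdot \frac{1}{16985} - \frac{6931}{3782} = \frac{2}{16985} - \frac{6931}{3782} = - \frac{117715471}{64237270}$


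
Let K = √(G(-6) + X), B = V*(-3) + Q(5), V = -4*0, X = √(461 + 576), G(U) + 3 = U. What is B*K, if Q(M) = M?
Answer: 5*√(-9 + √1037) ≈ 24.084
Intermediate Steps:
G(U) = -3 + U
X = √1037 ≈ 32.203
V = 0
B = 5 (B = 0*(-3) + 5 = 0 + 5 = 5)
K = √(-9 + √1037) (K = √((-3 - 6) + √1037) = √(-9 + √1037) ≈ 4.8169)
B*K = 5*√(-9 + √1037)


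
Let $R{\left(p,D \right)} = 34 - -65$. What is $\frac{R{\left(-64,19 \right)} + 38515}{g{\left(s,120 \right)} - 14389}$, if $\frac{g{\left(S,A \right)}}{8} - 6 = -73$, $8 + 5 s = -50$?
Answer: $- \frac{38614}{14925} \approx -2.5872$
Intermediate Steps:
$s = - \frac{58}{5}$ ($s = - \frac{8}{5} + \frac{1}{5} \left(-50\right) = - \frac{8}{5} - 10 = - \frac{58}{5} \approx -11.6$)
$g{\left(S,A \right)} = -536$ ($g{\left(S,A \right)} = 48 + 8 \left(-73\right) = 48 - 584 = -536$)
$R{\left(p,D \right)} = 99$ ($R{\left(p,D \right)} = 34 + 65 = 99$)
$\frac{R{\left(-64,19 \right)} + 38515}{g{\left(s,120 \right)} - 14389} = \frac{99 + 38515}{-536 - 14389} = \frac{38614}{-14925} = 38614 \left(- \frac{1}{14925}\right) = - \frac{38614}{14925}$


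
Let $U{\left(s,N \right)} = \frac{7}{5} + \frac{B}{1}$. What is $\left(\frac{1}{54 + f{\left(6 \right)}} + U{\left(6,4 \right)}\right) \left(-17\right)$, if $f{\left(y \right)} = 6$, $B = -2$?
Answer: $\frac{119}{12} \approx 9.9167$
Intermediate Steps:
$U{\left(s,N \right)} = - \frac{3}{5}$ ($U{\left(s,N \right)} = \frac{7}{5} - \frac{2}{1} = 7 \cdot \frac{1}{5} - 2 = \frac{7}{5} - 2 = - \frac{3}{5}$)
$\left(\frac{1}{54 + f{\left(6 \right)}} + U{\left(6,4 \right)}\right) \left(-17\right) = \left(\frac{1}{54 + 6} - \frac{3}{5}\right) \left(-17\right) = \left(\frac{1}{60} - \frac{3}{5}\right) \left(-17\right) = \left(- \frac{7}{12}\right) \left(-17\right) = \frac{119}{12}$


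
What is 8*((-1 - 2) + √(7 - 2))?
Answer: -24 + 8*√5 ≈ -6.1115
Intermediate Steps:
8*((-1 - 2) + √(7 - 2)) = 8*(-3 + √5) = -24 + 8*√5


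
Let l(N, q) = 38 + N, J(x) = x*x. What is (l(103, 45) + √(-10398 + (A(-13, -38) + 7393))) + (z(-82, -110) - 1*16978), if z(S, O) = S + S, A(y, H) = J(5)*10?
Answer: -17001 + I*√2755 ≈ -17001.0 + 52.488*I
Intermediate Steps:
J(x) = x²
A(y, H) = 250 (A(y, H) = 5²*10 = 25*10 = 250)
z(S, O) = 2*S
(l(103, 45) + √(-10398 + (A(-13, -38) + 7393))) + (z(-82, -110) - 1*16978) = ((38 + 103) + √(-10398 + (250 + 7393))) + (2*(-82) - 1*16978) = (141 + √(-10398 + 7643)) + (-164 - 16978) = (141 + √(-2755)) - 17142 = (141 + I*√2755) - 17142 = -17001 + I*√2755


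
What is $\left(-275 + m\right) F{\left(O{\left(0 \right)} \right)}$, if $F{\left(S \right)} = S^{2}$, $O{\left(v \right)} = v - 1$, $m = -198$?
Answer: $-473$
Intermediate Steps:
$O{\left(v \right)} = -1 + v$ ($O{\left(v \right)} = v - 1 = -1 + v$)
$\left(-275 + m\right) F{\left(O{\left(0 \right)} \right)} = \left(-275 - 198\right) \left(-1 + 0\right)^{2} = - 473 \left(-1\right)^{2} = \left(-473\right) 1 = -473$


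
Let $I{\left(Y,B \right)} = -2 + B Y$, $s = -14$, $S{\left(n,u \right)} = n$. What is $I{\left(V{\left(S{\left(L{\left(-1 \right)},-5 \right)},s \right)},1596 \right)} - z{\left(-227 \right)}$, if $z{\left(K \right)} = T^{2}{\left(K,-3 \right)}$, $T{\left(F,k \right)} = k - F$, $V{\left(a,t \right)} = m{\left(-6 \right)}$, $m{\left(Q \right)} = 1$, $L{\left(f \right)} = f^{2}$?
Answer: $-48582$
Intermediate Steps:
$V{\left(a,t \right)} = 1$
$z{\left(K \right)} = \left(-3 - K\right)^{2}$
$I{\left(V{\left(S{\left(L{\left(-1 \right)},-5 \right)},s \right)},1596 \right)} - z{\left(-227 \right)} = \left(-2 + 1596 \cdot 1\right) - \left(3 - 227\right)^{2} = \left(-2 + 1596\right) - \left(-224\right)^{2} = 1594 - 50176 = -48582$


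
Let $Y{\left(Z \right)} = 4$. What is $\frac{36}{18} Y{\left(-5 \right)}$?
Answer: $8$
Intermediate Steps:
$\frac{36}{18} Y{\left(-5 \right)} = \frac{36}{18} \cdot 4 = 36 \cdot \frac{1}{18} \cdot 4 = 2 \cdot 4 = 8$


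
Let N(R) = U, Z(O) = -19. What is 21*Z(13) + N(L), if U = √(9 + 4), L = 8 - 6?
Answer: -399 + √13 ≈ -395.39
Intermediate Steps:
L = 2
U = √13 ≈ 3.6056
N(R) = √13
21*Z(13) + N(L) = 21*(-19) + √13 = -399 + √13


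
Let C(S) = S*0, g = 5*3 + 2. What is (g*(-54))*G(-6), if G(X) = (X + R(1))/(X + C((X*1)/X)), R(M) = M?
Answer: -765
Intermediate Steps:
g = 17 (g = 15 + 2 = 17)
C(S) = 0
G(X) = (1 + X)/X (G(X) = (X + 1)/(X + 0) = (1 + X)/X)
(g*(-54))*G(-6) = (17*(-54))*((1 - 6)/(-6)) = -(-153)*(-5) = -918*⅚ = -765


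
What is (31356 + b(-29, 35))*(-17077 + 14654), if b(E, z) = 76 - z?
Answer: -76074931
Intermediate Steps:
(31356 + b(-29, 35))*(-17077 + 14654) = (31356 + (76 - 1*35))*(-17077 + 14654) = (31356 + (76 - 35))*(-2423) = (31356 + 41)*(-2423) = 31397*(-2423) = -76074931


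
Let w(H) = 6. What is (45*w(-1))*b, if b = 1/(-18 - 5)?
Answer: -270/23 ≈ -11.739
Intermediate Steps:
b = -1/23 (b = 1/(-23) = -1/23 ≈ -0.043478)
(45*w(-1))*b = (45*6)*(-1/23) = 270*(-1/23) = -270/23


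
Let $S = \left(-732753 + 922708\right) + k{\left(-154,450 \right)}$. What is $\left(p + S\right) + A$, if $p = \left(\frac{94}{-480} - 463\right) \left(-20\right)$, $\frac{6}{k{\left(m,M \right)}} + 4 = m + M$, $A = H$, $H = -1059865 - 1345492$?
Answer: $- \frac{1932576943}{876} \approx -2.2061 \cdot 10^{6}$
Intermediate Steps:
$H = -2405357$
$A = -2405357$
$k{\left(m,M \right)} = \frac{6}{-4 + M + m}$ ($k{\left(m,M \right)} = \frac{6}{-4 + \left(m + M\right)} = \frac{6}{-4 + \left(M + m\right)} = \frac{6}{-4 + M + m}$)
$p = \frac{111167}{12}$ ($p = \left(94 \left(- \frac{1}{480}\right) - 463\right) \left(-20\right) = \left(- \frac{47}{240} - 463\right) \left(-20\right) = \left(- \frac{111167}{240}\right) \left(-20\right) = \frac{111167}{12} \approx 9263.9$)
$S = \frac{27733433}{146}$ ($S = \left(-732753 + 922708\right) + \frac{6}{-4 + 450 - 154} = 189955 + \frac{6}{292} = 189955 + 6 \cdot \frac{1}{292} = 189955 + \frac{3}{146} = \frac{27733433}{146} \approx 1.8996 \cdot 10^{5}$)
$\left(p + S\right) + A = \left(\frac{111167}{12} + \frac{27733433}{146}\right) - 2405357 = \frac{174515789}{876} - 2405357 = - \frac{1932576943}{876}$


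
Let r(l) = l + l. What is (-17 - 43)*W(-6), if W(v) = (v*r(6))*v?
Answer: -25920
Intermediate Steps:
r(l) = 2*l
W(v) = 12*v² (W(v) = (v*(2*6))*v = (v*12)*v = (12*v)*v = 12*v²)
(-17 - 43)*W(-6) = (-17 - 43)*(12*(-6)²) = -720*36 = -60*432 = -25920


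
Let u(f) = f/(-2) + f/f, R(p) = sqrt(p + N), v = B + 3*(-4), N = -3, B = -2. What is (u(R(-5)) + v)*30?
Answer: -390 - 30*I*sqrt(2) ≈ -390.0 - 42.426*I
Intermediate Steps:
v = -14 (v = -2 + 3*(-4) = -2 - 12 = -14)
R(p) = sqrt(-3 + p) (R(p) = sqrt(p - 3) = sqrt(-3 + p))
u(f) = 1 - f/2 (u(f) = f*(-1/2) + 1 = -f/2 + 1 = 1 - f/2)
(u(R(-5)) + v)*30 = ((1 - sqrt(-3 - 5)/2) - 14)*30 = ((1 - I*sqrt(2)) - 14)*30 = (-13 - I*sqrt(2))*30 = -390 - 30*I*sqrt(2)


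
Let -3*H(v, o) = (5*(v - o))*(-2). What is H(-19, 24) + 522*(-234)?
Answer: -366874/3 ≈ -1.2229e+5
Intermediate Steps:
H(v, o) = -10*o/3 + 10*v/3 (H(v, o) = -5*(v - o)*(-2)/3 = -(-5*o + 5*v)*(-2)/3 = -(-10*v + 10*o)/3 = -10*o/3 + 10*v/3)
H(-19, 24) + 522*(-234) = (-10/3*24 + (10/3)*(-19)) + 522*(-234) = (-80 - 190/3) - 122148 = -430/3 - 122148 = -366874/3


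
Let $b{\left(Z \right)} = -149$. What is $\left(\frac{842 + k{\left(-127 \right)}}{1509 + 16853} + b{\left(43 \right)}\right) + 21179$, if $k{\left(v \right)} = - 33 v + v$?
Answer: $\frac{193078883}{9181} \approx 21030.0$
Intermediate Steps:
$k{\left(v \right)} = - 32 v$
$\left(\frac{842 + k{\left(-127 \right)}}{1509 + 16853} + b{\left(43 \right)}\right) + 21179 = \left(\frac{842 - -4064}{1509 + 16853} - 149\right) + 21179 = \left(\frac{842 + 4064}{18362} - 149\right) + 21179 = \left(4906 \cdot \frac{1}{18362} - 149\right) + 21179 = \left(\frac{2453}{9181} - 149\right) + 21179 = - \frac{1365516}{9181} + 21179 = \frac{193078883}{9181}$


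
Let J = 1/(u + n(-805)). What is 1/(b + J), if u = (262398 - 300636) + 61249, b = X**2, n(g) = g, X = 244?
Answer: 22206/1322056417 ≈ 1.6797e-5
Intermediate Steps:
b = 59536 (b = 244**2 = 59536)
u = 23011 (u = -38238 + 61249 = 23011)
J = 1/22206 (J = 1/(23011 - 805) = 1/22206 ≈ 4.5033e-5)
1/(b + J) = 1/(59536 + 1/22206) = 1/(1322056417/22206) = 22206/1322056417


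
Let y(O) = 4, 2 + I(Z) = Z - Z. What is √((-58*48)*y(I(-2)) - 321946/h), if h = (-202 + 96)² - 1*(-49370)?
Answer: I*√1136750314427/10101 ≈ 105.55*I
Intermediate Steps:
h = 60606 (h = (-106)² + 49370 = 11236 + 49370 = 60606)
I(Z) = -2 (I(Z) = -2 + (Z - Z) = -2 + 0 = -2)
√((-58*48)*y(I(-2)) - 321946/h) = √(-58*48*4 - 321946/60606) = √(-2784*4 - 321946*1/60606) = √(-11136 - 160973/30303) = √(-337615181/30303) = I*√1136750314427/10101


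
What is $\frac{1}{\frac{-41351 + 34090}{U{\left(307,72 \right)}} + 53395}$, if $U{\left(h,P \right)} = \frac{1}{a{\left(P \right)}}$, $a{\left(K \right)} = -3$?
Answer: $\frac{1}{75178} \approx 1.3302 \cdot 10^{-5}$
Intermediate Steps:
$U{\left(h,P \right)} = - \frac{1}{3}$ ($U{\left(h,P \right)} = \frac{1}{-3} = - \frac{1}{3}$)
$\frac{1}{\frac{-41351 + 34090}{U{\left(307,72 \right)}} + 53395} = \frac{1}{\frac{-41351 + 34090}{- \frac{1}{3}} + 53395} = \frac{1}{\left(-7261\right) \left(-3\right) + 53395} = \frac{1}{21783 + 53395} = \frac{1}{75178}$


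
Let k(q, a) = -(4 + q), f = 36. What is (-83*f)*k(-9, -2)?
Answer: -14940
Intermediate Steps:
k(q, a) = -4 - q
(-83*f)*k(-9, -2) = (-83*36)*(-4 - 1*(-9)) = -2988*(-4 + 9) = -2988*5 = -14940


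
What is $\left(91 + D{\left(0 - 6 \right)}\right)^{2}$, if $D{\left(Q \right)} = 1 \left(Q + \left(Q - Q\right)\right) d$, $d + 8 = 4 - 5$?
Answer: $21025$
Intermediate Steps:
$d = -9$ ($d = -8 + \left(4 - 5\right) = -8 - 1 = -9$)
$D{\left(Q \right)} = - 9 Q$ ($D{\left(Q \right)} = 1 \left(Q + \left(Q - Q\right)\right) \left(-9\right) = 1 \left(Q + 0\right) \left(-9\right) = 1 Q \left(-9\right) = Q \left(-9\right) = - 9 Q$)
$\left(91 + D{\left(0 - 6 \right)}\right)^{2} = \left(91 - 9 \left(0 - 6\right)\right)^{2} = \left(91 - -54\right)^{2} = \left(91 + 54\right)^{2} = 145^{2} = 21025$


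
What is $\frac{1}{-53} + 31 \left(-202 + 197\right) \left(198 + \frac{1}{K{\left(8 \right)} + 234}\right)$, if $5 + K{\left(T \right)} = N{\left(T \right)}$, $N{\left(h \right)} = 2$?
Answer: $- \frac{375746116}{12243} \approx -30691.0$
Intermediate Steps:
$K{\left(T \right)} = -3$ ($K{\left(T \right)} = -5 + 2 = -3$)
$\frac{1}{-53} + 31 \left(-202 + 197\right) \left(198 + \frac{1}{K{\left(8 \right)} + 234}\right) = \frac{1}{-53} + 31 \left(-202 + 197\right) \left(198 + \frac{1}{-3 + 234}\right) = - \frac{1}{53} + 31 \left(- 5 \left(198 + \frac{1}{231}\right)\right) = - \frac{1}{53} + 31 \left(\left(-5\right) \frac{45739}{231}\right) = - \frac{1}{53} + 31 \left(- \frac{228695}{231}\right) = - \frac{1}{53} - \frac{7089545}{231} = - \frac{375746116}{12243}$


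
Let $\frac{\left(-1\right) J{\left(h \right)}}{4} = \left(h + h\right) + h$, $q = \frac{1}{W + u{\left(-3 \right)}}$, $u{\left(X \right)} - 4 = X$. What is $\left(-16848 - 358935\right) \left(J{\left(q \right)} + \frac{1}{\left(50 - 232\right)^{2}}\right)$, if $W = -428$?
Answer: $- \frac{21361384635}{2020564} \approx -10572.0$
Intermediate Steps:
$u{\left(X \right)} = 4 + X$
$q = - \frac{1}{427}$ ($q = \frac{1}{-428 + \left(4 - 3\right)} = \frac{1}{-428 + 1} = \frac{1}{-427} = - \frac{1}{427} \approx -0.0023419$)
$J{\left(h \right)} = - 12 h$ ($J{\left(h \right)} = - 4 \left(\left(h + h\right) + h\right) = - 4 \left(2 h + h\right) = - 4 \cdot 3 h = - 12 h$)
$\left(-16848 - 358935\right) \left(J{\left(q \right)} + \frac{1}{\left(50 - 232\right)^{2}}\right) = \left(-16848 - 358935\right) \left(\left(-12\right) \left(- \frac{1}{427}\right) + \frac{1}{\left(50 - 232\right)^{2}}\right) = - 375783 \left(\frac{12}{427} + \frac{1}{\left(-182\right)^{2}}\right) = - 375783 \left(\frac{12}{427} + \frac{1}{33124}\right) = \left(-375783\right) \frac{56845}{2020564} = - \frac{21361384635}{2020564}$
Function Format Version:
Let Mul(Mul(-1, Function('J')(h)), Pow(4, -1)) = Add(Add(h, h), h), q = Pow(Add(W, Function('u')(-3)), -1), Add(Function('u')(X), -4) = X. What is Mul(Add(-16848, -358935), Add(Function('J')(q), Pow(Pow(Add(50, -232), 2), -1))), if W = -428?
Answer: Rational(-21361384635, 2020564) ≈ -10572.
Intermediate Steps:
Function('u')(X) = Add(4, X)
q = Rational(-1, 427) (q = Pow(Add(-428, Add(4, -3)), -1) = Pow(Add(-428, 1), -1) = Pow(-427, -1) = Rational(-1, 427) ≈ -0.0023419)
Function('J')(h) = Mul(-12, h) (Function('J')(h) = Mul(-4, Add(Add(h, h), h)) = Mul(-4, Add(Mul(2, h), h)) = Mul(-4, Mul(3, h)) = Mul(-12, h))
Mul(Add(-16848, -358935), Add(Function('J')(q), Pow(Pow(Add(50, -232), 2), -1))) = Mul(Add(-16848, -358935), Add(Mul(-12, Rational(-1, 427)), Pow(Pow(Add(50, -232), 2), -1))) = Mul(-375783, Add(Rational(12, 427), Pow(Pow(-182, 2), -1))) = Mul(-375783, Add(Rational(12, 427), Pow(33124, -1))) = Mul(-375783, Add(Rational(12, 427), Rational(1, 33124))) = Mul(-375783, Rational(56845, 2020564)) = Rational(-21361384635, 2020564)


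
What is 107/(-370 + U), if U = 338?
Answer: -107/32 ≈ -3.3438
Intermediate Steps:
107/(-370 + U) = 107/(-370 + 338) = 107/(-32) = -1/32*107 = -107/32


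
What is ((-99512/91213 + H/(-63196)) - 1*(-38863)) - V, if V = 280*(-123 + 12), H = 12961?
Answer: 403164736473319/5764296748 ≈ 69942.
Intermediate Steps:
V = -31080 (V = 280*(-111) = -31080)
((-99512/91213 + H/(-63196)) - 1*(-38863)) - V = ((-99512/91213 + 12961/(-63196)) - 1*(-38863)) - 1*(-31080) = ((-99512*1/91213 + 12961*(-1/63196)) + 38863) + 31080 = ((-99512/91213 - 12961/63196) + 38863) + 31080 = (-7470972045/5764296748 + 38863) + 31080 = 224010393545479/5764296748 + 31080 = 403164736473319/5764296748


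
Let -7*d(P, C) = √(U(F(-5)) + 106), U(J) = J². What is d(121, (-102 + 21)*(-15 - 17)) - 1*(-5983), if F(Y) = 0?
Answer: 5983 - √106/7 ≈ 5981.5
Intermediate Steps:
d(P, C) = -√106/7 (d(P, C) = -√(0² + 106)/7 = -√(0 + 106)/7 = -√106/7)
d(121, (-102 + 21)*(-15 - 17)) - 1*(-5983) = -√106/7 - 1*(-5983) = -√106/7 + 5983 = 5983 - √106/7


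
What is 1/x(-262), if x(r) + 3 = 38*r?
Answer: -1/9959 ≈ -0.00010041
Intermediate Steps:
x(r) = -3 + 38*r
1/x(-262) = 1/(-3 + 38*(-262)) = 1/(-3 - 9956) = 1/(-9959) = -1/9959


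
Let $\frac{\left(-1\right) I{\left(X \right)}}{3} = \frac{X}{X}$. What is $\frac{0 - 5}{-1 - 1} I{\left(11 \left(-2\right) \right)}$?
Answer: $- \frac{15}{2} \approx -7.5$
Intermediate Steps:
$I{\left(X \right)} = -3$ ($I{\left(X \right)} = - 3 \frac{X}{X} = \left(-3\right) 1 = -3$)
$\frac{0 - 5}{-1 - 1} I{\left(11 \left(-2\right) \right)} = \frac{0 - 5}{-1 - 1} \left(-3\right) = - \frac{5}{-2} \left(-3\right) = \left(-5\right) \left(- \frac{1}{2}\right) \left(-3\right) = \frac{5}{2} \left(-3\right) = - \frac{15}{2}$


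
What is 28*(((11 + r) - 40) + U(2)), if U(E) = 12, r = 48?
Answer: 868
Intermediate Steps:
28*(((11 + r) - 40) + U(2)) = 28*(((11 + 48) - 40) + 12) = 28*((59 - 40) + 12) = 28*(19 + 12) = 28*31 = 868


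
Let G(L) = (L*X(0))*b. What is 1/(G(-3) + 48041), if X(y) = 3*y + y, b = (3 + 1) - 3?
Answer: 1/48041 ≈ 2.0816e-5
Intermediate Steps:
b = 1 (b = 4 - 3 = 1)
X(y) = 4*y
G(L) = 0 (G(L) = (L*(4*0))*1 = (L*0)*1 = 0*1 = 0)
1/(G(-3) + 48041) = 1/(0 + 48041) = 1/48041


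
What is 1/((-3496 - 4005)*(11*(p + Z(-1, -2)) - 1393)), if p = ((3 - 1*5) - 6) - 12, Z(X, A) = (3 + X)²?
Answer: 1/11769069 ≈ 8.4969e-8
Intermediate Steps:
p = -20 (p = ((3 - 5) - 6) - 12 = (-2 - 6) - 12 = -8 - 12 = -20)
1/((-3496 - 4005)*(11*(p + Z(-1, -2)) - 1393)) = 1/((-3496 - 4005)*(11*(-20 + (3 - 1)²) - 1393)) = 1/(-7501*(11*(-20 + 2²) - 1393)) = 1/(-7501*(11*(-20 + 4) - 1393)) = 1/(-7501*(11*(-16) - 1393)) = 1/(-7501*(-176 - 1393)) = 1/(-7501*(-1569)) = 1/11769069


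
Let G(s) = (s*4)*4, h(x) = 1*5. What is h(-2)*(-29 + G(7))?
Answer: 415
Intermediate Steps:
h(x) = 5
G(s) = 16*s (G(s) = (4*s)*4 = 16*s)
h(-2)*(-29 + G(7)) = 5*(-29 + 16*7) = 5*(-29 + 112) = 5*83 = 415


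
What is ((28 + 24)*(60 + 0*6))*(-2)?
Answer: -6240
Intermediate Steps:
((28 + 24)*(60 + 0*6))*(-2) = (52*(60 + 0))*(-2) = (52*60)*(-2) = 3120*(-2) = -6240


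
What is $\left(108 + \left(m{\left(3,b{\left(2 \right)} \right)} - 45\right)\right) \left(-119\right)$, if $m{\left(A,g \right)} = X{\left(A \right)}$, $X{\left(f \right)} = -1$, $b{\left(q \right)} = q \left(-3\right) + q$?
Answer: $-7378$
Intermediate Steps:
$b{\left(q \right)} = - 2 q$ ($b{\left(q \right)} = - 3 q + q = - 2 q$)
$m{\left(A,g \right)} = -1$
$\left(108 + \left(m{\left(3,b{\left(2 \right)} \right)} - 45\right)\right) \left(-119\right) = \left(108 - 46\right) \left(-119\right) = 62 \left(-119\right) = -7378$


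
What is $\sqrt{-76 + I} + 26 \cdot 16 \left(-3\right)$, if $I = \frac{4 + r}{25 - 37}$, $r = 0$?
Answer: $-1248 + \frac{i \sqrt{687}}{3} \approx -1248.0 + 8.7369 i$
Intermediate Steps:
$I = - \frac{1}{3}$ ($I = \frac{4 + 0}{25 - 37} = \frac{4}{-12} = 4 \left(- \frac{1}{12}\right) = - \frac{1}{3} \approx -0.33333$)
$\sqrt{-76 + I} + 26 \cdot 16 \left(-3\right) = \sqrt{-76 - \frac{1}{3}} + 26 \cdot 16 \left(-3\right) = \sqrt{- \frac{229}{3}} + 26 \left(-48\right) = \frac{i \sqrt{687}}{3} - 1248 = -1248 + \frac{i \sqrt{687}}{3}$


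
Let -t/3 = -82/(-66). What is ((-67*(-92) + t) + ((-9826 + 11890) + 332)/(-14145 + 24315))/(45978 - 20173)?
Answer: 344588033/1443402675 ≈ 0.23873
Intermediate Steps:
t = -41/11 (t = -(-246)/(-66) = -(-246)*(-1)/66 = -3*41/33 = -41/11 ≈ -3.7273)
((-67*(-92) + t) + ((-9826 + 11890) + 332)/(-14145 + 24315))/(45978 - 20173) = ((-67*(-92) - 41/11) + ((-9826 + 11890) + 332)/(-14145 + 24315))/(45978 - 20173) = ((6164 - 41/11) + (2064 + 332)/10170)/25805 = (67763/11 + 2396*(1/10170))*(1/25805) = (67763/11 + 1198/5085)*(1/25805) = (344588033/55935)*(1/25805) = 344588033/1443402675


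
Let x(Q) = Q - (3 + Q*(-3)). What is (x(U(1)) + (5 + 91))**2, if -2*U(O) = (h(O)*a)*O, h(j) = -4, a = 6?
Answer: 19881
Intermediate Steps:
U(O) = 12*O (U(O) = -(-4*6)*O/2 = -(-12)*O = 12*O)
x(Q) = -3 + 4*Q (x(Q) = Q - (3 - 3*Q) = Q + (-3 + 3*Q) = -3 + 4*Q)
(x(U(1)) + (5 + 91))**2 = ((-3 + 4*(12*1)) + (5 + 91))**2 = ((-3 + 4*12) + 96)**2 = ((-3 + 48) + 96)**2 = (45 + 96)**2 = 141**2 = 19881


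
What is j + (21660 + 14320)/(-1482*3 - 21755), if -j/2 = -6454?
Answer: 48309504/3743 ≈ 12907.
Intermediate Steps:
j = 12908 (j = -2*(-6454) = 12908)
j + (21660 + 14320)/(-1482*3 - 21755) = 12908 + (21660 + 14320)/(-1482*3 - 21755) = 12908 + 35980/(-4446 - 21755) = 12908 + 35980/(-26201) = 12908 + 35980*(-1/26201) = 12908 - 5140/3743 = 48309504/3743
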